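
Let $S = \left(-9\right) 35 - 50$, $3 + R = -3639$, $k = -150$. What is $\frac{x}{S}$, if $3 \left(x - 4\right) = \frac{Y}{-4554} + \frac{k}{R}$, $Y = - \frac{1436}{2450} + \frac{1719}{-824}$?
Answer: $- \frac{33599704074449}{3055337123454000} \approx -0.010997$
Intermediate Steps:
$R = -3642$ ($R = -3 - 3639 = -3642$)
$Y = - \frac{2697407}{1009400}$ ($Y = \left(-1436\right) \frac{1}{2450} + 1719 \left(- \frac{1}{824}\right) = - \frac{718}{1225} - \frac{1719}{824} = - \frac{2697407}{1009400} \approx -2.6723$)
$S = -365$ ($S = -315 - 50 = -365$)
$x = \frac{33599704074449}{8370786639600}$ ($x = 4 + \frac{- \frac{2697407}{1009400 \left(-4554\right)} - \frac{150}{-3642}}{3} = 4 + \frac{\left(- \frac{2697407}{1009400}\right) \left(- \frac{1}{4554}\right) - - \frac{25}{607}}{3} = 4 + \frac{\frac{2697407}{4596807600} + \frac{25}{607}}{3} = 4 + \frac{1}{3} \cdot \frac{116557516049}{2790262213200} = 4 + \frac{116557516049}{8370786639600} = \frac{33599704074449}{8370786639600} \approx 4.0139$)
$\frac{x}{S} = \frac{33599704074449}{8370786639600 \left(-365\right)} = \frac{33599704074449}{8370786639600} \left(- \frac{1}{365}\right) = - \frac{33599704074449}{3055337123454000}$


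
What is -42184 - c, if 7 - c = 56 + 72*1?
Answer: -42063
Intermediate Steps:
c = -121 (c = 7 - (56 + 72*1) = 7 - (56 + 72) = 7 - 1*128 = 7 - 128 = -121)
-42184 - c = -42184 - 1*(-121) = -42184 + 121 = -42063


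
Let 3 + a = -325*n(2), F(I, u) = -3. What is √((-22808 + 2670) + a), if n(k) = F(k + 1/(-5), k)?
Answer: 37*I*√14 ≈ 138.44*I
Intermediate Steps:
n(k) = -3
a = 972 (a = -3 - 325*(-3) = -3 + 975 = 972)
√((-22808 + 2670) + a) = √((-22808 + 2670) + 972) = √(-20138 + 972) = √(-19166) = 37*I*√14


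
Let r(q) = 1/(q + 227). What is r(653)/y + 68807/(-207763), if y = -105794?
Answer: -6405843834803/19342469363360 ≈ -0.33118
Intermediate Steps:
r(q) = 1/(227 + q)
r(653)/y + 68807/(-207763) = 1/((227 + 653)*(-105794)) + 68807/(-207763) = -1/105794/880 + 68807*(-1/207763) = (1/880)*(-1/105794) - 68807/207763 = -1/93098720 - 68807/207763 = -6405843834803/19342469363360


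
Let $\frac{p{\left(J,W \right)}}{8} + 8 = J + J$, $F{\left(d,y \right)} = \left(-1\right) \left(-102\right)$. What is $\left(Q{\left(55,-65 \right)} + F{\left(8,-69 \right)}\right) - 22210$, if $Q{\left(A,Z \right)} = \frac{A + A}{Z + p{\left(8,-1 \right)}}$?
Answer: $-22218$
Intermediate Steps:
$F{\left(d,y \right)} = 102$
$p{\left(J,W \right)} = -64 + 16 J$ ($p{\left(J,W \right)} = -64 + 8 \left(J + J\right) = -64 + 8 \cdot 2 J = -64 + 16 J$)
$Q{\left(A,Z \right)} = \frac{2 A}{64 + Z}$ ($Q{\left(A,Z \right)} = \frac{A + A}{Z + \left(-64 + 16 \cdot 8\right)} = \frac{2 A}{Z + \left(-64 + 128\right)} = \frac{2 A}{Z + 64} = \frac{2 A}{64 + Z}$)
$\left(Q{\left(55,-65 \right)} + F{\left(8,-69 \right)}\right) - 22210 = \left(2 \cdot 55 \frac{1}{64 - 65} + 102\right) - 22210 = \left(2 \cdot 55 \frac{1}{-1} + 102\right) - 22210 = \left(2 \cdot 55 \left(-1\right) + 102\right) - 22210 = \left(-110 + 102\right) - 22210 = -8 - 22210 = -22218$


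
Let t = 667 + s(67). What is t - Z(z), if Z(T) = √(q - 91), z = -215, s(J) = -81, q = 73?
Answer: 586 - 3*I*√2 ≈ 586.0 - 4.2426*I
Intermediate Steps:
Z(T) = 3*I*√2 (Z(T) = √(73 - 91) = √(-18) = 3*I*√2)
t = 586 (t = 667 - 81 = 586)
t - Z(z) = 586 - 3*I*√2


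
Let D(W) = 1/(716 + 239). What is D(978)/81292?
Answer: 1/77633860 ≈ 1.2881e-8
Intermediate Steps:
D(W) = 1/955
D(978)/81292 = (1/955)/81292 = (1/955)*(1/81292) = 1/77633860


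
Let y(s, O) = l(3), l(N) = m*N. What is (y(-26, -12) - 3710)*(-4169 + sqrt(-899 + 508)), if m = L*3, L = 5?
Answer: 15279385 - 3665*I*sqrt(391) ≈ 1.5279e+7 - 72471.0*I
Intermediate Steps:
m = 15 (m = 5*3 = 15)
l(N) = 15*N
y(s, O) = 45 (y(s, O) = 15*3 = 45)
(y(-26, -12) - 3710)*(-4169 + sqrt(-899 + 508)) = (45 - 3710)*(-4169 + sqrt(-899 + 508)) = -3665*(-4169 + sqrt(-391)) = -3665*(-4169 + I*sqrt(391)) = 15279385 - 3665*I*sqrt(391)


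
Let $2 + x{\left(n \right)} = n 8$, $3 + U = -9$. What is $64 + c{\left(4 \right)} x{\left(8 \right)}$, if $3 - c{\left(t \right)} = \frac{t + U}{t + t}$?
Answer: $312$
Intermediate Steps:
$U = -12$ ($U = -3 - 9 = -12$)
$c{\left(t \right)} = 3 - \frac{-12 + t}{2 t}$ ($c{\left(t \right)} = 3 - \frac{t - 12}{t + t} = 3 - \frac{-12 + t}{2 t}$)
$x{\left(n \right)} = -2 + 8 n$ ($x{\left(n \right)} = -2 + n 8 = -2 + 8 n$)
$64 + c{\left(4 \right)} x{\left(8 \right)} = 64 + \left(\frac{5}{2} + \frac{6}{4}\right) \left(-2 + 8 \cdot 8\right) = 64 + \left(\frac{5}{2} + 6 \cdot \frac{1}{4}\right) \left(-2 + 64\right) = 64 + \left(\frac{5}{2} + \frac{3}{2}\right) 62 = 64 + 4 \cdot 62 = 64 + 248 = 312$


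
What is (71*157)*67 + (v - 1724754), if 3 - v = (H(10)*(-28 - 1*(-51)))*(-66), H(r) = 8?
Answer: -965758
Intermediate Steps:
v = 12147 (v = 3 - 8*(-28 - 1*(-51))*(-66) = 3 - 8*(-28 + 51)*(-66) = 3 - 8*23*(-66) = 3 - 184*(-66) = 3 - 1*(-12144) = 3 + 12144 = 12147)
(71*157)*67 + (v - 1724754) = (71*157)*67 + (12147 - 1724754) = 11147*67 - 1712607 = 746849 - 1712607 = -965758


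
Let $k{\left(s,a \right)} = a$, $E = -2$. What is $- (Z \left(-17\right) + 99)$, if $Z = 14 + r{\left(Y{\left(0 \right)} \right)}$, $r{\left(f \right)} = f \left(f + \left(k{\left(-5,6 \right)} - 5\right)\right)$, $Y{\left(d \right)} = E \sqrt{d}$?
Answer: $139$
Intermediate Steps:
$Y{\left(d \right)} = - 2 \sqrt{d}$
$r{\left(f \right)} = f \left(1 + f\right)$ ($r{\left(f \right)} = f \left(f + \left(6 - 5\right)\right) = f \left(f + 1\right) = f \left(1 + f\right)$)
$Z = 14$ ($Z = 14 + - 2 \sqrt{0} \left(1 - 2 \sqrt{0}\right) = 14 + \left(-2\right) 0 \left(1 - 0\right) = 14 + 0 \left(1 + 0\right) = 14 + 0 \cdot 1 = 14 + 0 = 14$)
$- (Z \left(-17\right) + 99) = - (14 \left(-17\right) + 99) = - (-238 + 99) = \left(-1\right) \left(-139\right) = 139$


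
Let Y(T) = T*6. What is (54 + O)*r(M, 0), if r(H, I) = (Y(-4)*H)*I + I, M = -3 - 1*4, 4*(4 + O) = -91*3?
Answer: 0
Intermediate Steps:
O = -289/4 (O = -4 + (-91*3)/4 = -4 + (1/4)*(-273) = -4 - 273/4 = -289/4 ≈ -72.250)
M = -7 (M = -3 - 4 = -7)
Y(T) = 6*T
r(H, I) = I - 24*H*I (r(H, I) = ((6*(-4))*H)*I + I = (-24*H)*I + I = -24*H*I + I = I - 24*H*I)
(54 + O)*r(M, 0) = (54 - 289/4)*(0*(1 - 24*(-7))) = -0*(1 + 168) = -0*169 = -73/4*0 = 0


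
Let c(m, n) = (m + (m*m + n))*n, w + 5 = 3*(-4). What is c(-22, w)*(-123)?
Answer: 930495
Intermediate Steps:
w = -17 (w = -5 + 3*(-4) = -5 - 12 = -17)
c(m, n) = n*(m + n + m**2) (c(m, n) = (m + (m**2 + n))*n = (m + (n + m**2))*n = (m + n + m**2)*n = n*(m + n + m**2))
c(-22, w)*(-123) = -17*(-22 - 17 + (-22)**2)*(-123) = -17*(-22 - 17 + 484)*(-123) = -17*445*(-123) = -7565*(-123) = 930495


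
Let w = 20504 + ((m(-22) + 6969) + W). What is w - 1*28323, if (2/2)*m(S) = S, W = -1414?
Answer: -2286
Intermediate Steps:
m(S) = S
w = 26037 (w = 20504 + ((-22 + 6969) - 1414) = 20504 + (6947 - 1414) = 20504 + 5533 = 26037)
w - 1*28323 = 26037 - 1*28323 = 26037 - 28323 = -2286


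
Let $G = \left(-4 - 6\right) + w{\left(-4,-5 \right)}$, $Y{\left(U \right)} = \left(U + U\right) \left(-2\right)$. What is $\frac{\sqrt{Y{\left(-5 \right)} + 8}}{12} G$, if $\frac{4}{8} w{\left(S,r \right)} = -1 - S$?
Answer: $- \frac{2 \sqrt{7}}{3} \approx -1.7638$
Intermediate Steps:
$w{\left(S,r \right)} = -2 - 2 S$ ($w{\left(S,r \right)} = 2 \left(-1 - S\right) = -2 - 2 S$)
$Y{\left(U \right)} = - 4 U$ ($Y{\left(U \right)} = 2 U \left(-2\right) = - 4 U$)
$G = -4$ ($G = \left(-4 - 6\right) - -6 = -10 + \left(-2 + 8\right) = -10 + 6 = -4$)
$\frac{\sqrt{Y{\left(-5 \right)} + 8}}{12} G = \frac{\sqrt{\left(-4\right) \left(-5\right) + 8}}{12} \left(-4\right) = \sqrt{20 + 8} \cdot \frac{1}{12} \left(-4\right) = \sqrt{28} \cdot \frac{1}{12} \left(-4\right) = 2 \sqrt{7} \cdot \frac{1}{12} \left(-4\right) = \frac{\sqrt{7}}{6} \left(-4\right) = - \frac{2 \sqrt{7}}{3}$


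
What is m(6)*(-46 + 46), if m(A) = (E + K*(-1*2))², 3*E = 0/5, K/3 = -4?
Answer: 0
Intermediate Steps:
K = -12 (K = 3*(-4) = -12)
E = 0 (E = (0/5)/3 = (0*(⅕))/3 = (⅓)*0 = 0)
m(A) = 576 (m(A) = (0 - (-12)*2)² = (0 - 12*(-2))² = (0 + 24)² = 24² = 576)
m(6)*(-46 + 46) = 576*(-46 + 46) = 576*0 = 0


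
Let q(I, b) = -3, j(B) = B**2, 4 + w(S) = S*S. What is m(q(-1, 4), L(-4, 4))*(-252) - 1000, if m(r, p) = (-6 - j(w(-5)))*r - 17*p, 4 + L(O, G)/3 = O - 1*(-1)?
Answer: -428896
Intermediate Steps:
w(S) = -4 + S**2 (w(S) = -4 + S*S = -4 + S**2)
L(O, G) = -9 + 3*O (L(O, G) = -12 + 3*(O - 1*(-1)) = -12 + 3*(O + 1) = -12 + 3*(1 + O) = -12 + (3 + 3*O) = -9 + 3*O)
m(r, p) = -447*r - 17*p (m(r, p) = (-6 - (-4 + (-5)**2)**2)*r - 17*p = (-6 - (-4 + 25)**2)*r - 17*p = (-6 - 1*21**2)*r - 17*p = (-6 - 1*441)*r - 17*p = (-6 - 441)*r - 17*p = -447*r - 17*p)
m(q(-1, 4), L(-4, 4))*(-252) - 1000 = (-447*(-3) - 17*(-9 + 3*(-4)))*(-252) - 1000 = (1341 - 17*(-9 - 12))*(-252) - 1000 = (1341 - 17*(-21))*(-252) - 1000 = (1341 + 357)*(-252) - 1000 = 1698*(-252) - 1000 = -427896 - 1000 = -428896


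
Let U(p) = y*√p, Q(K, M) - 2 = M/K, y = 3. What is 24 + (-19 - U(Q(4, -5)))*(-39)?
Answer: 765 + 117*√3/2 ≈ 866.33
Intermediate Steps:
Q(K, M) = 2 + M/K
U(p) = 3*√p
24 + (-19 - U(Q(4, -5)))*(-39) = 24 + (-19 - 3*√(2 - 5/4))*(-39) = 24 + (-19 - 3*√(¾))*(-39) = 24 + (-19 - 3*√3/2)*(-39) = 24 + (741 + 117*√3/2) = 765 + 117*√3/2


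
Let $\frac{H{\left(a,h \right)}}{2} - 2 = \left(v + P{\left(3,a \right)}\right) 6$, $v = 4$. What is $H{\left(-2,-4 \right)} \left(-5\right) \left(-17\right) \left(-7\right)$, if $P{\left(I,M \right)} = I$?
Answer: $-52360$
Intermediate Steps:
$H{\left(a,h \right)} = 88$ ($H{\left(a,h \right)} = 4 + 2 \left(4 + 3\right) 6 = 4 + 2 \cdot 7 \cdot 6 = 4 + 2 \cdot 42 = 4 + 84 = 88$)
$H{\left(-2,-4 \right)} \left(-5\right) \left(-17\right) \left(-7\right) = 88 \left(-5\right) \left(-17\right) \left(-7\right) = \left(-440\right) \left(-17\right) \left(-7\right) = 7480 \left(-7\right) = -52360$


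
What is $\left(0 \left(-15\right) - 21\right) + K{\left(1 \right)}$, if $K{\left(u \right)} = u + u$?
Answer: $-19$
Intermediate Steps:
$K{\left(u \right)} = 2 u$
$\left(0 \left(-15\right) - 21\right) + K{\left(1 \right)} = \left(0 \left(-15\right) - 21\right) + 2 \cdot 1 = \left(0 - 21\right) + 2 = -21 + 2 = -19$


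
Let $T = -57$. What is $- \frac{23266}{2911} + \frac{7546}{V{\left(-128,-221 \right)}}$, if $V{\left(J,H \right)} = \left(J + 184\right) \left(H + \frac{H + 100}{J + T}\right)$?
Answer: $- \frac{4083931261}{474656016} \approx -8.604$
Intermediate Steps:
$V{\left(J,H \right)} = \left(184 + J\right) \left(H + \frac{100 + H}{-57 + J}\right)$ ($V{\left(J,H \right)} = \left(J + 184\right) \left(H + \frac{H + 100}{J - 57}\right) = \left(184 + J\right) \left(H + \frac{100 + H}{-57 + J}\right)$)
$- \frac{23266}{2911} + \frac{7546}{V{\left(-128,-221 \right)}} = - \frac{23266}{2911} + \frac{7546}{\frac{1}{-57 - 128} \left(18400 - -2277184 + 100 \left(-128\right) - 221 \left(-128\right)^{2} + 128 \left(-221\right) \left(-128\right)\right)} = \left(-23266\right) \frac{1}{2911} + \frac{7546}{\frac{1}{-185} \left(18400 + 2277184 - 12800 - 3620864 + 3620864\right)} = - \frac{23266}{2911} + \frac{7546}{\left(- \frac{1}{185}\right) \left(18400 + 2277184 - 12800 - 3620864 + 3620864\right)} = - \frac{23266}{2911} + \frac{7546}{\left(- \frac{1}{185}\right) 2282784} = - \frac{23266}{2911} + \frac{7546}{- \frac{2282784}{185}} = - \frac{23266}{2911} + 7546 \left(- \frac{185}{2282784}\right) = - \frac{23266}{2911} - \frac{99715}{163056} = - \frac{4083931261}{474656016}$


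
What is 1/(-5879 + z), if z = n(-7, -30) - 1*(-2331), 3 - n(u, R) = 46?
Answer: -1/3591 ≈ -0.00027847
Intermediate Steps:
n(u, R) = -43 (n(u, R) = 3 - 1*46 = 3 - 46 = -43)
z = 2288 (z = -43 - 1*(-2331) = -43 + 2331 = 2288)
1/(-5879 + z) = 1/(-5879 + 2288) = 1/(-3591) = -1/3591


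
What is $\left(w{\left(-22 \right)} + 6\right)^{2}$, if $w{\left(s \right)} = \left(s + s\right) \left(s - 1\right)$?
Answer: $1036324$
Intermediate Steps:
$w{\left(s \right)} = 2 s \left(-1 + s\right)$
$\left(w{\left(-22 \right)} + 6\right)^{2} = \left(2 \left(-22\right) \left(-1 - 22\right) + 6\right)^{2} = \left(2 \left(-22\right) \left(-23\right) + 6\right)^{2} = \left(1012 + 6\right)^{2} = 1018^{2} = 1036324$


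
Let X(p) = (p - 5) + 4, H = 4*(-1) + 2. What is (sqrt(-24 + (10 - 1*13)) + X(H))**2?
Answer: 9*(1 - I*sqrt(3))**2 ≈ -18.0 - 31.177*I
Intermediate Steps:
H = -2 (H = -4 + 2 = -2)
X(p) = -1 + p (X(p) = (-5 + p) + 4 = -1 + p)
(sqrt(-24 + (10 - 1*13)) + X(H))**2 = (sqrt(-24 + (10 - 1*13)) + (-1 - 2))**2 = (sqrt(-24 + (10 - 13)) - 3)**2 = (sqrt(-24 - 3) - 3)**2 = (sqrt(-27) - 3)**2 = (3*I*sqrt(3) - 3)**2 = (-3 + 3*I*sqrt(3))**2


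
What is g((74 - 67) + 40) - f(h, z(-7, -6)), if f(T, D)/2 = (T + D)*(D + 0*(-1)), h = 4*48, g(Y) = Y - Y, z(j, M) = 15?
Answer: -6210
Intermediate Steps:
g(Y) = 0
h = 192
f(T, D) = 2*D*(D + T) (f(T, D) = 2*((T + D)*(D + 0*(-1))) = 2*((D + T)*(D + 0)) = 2*((D + T)*D) = 2*(D*(D + T)) = 2*D*(D + T))
g((74 - 67) + 40) - f(h, z(-7, -6)) = 0 - 2*15*(15 + 192) = 0 - 2*15*207 = 0 - 1*6210 = 0 - 6210 = -6210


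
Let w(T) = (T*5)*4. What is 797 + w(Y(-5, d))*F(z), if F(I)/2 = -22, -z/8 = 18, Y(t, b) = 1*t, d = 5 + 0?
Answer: 5197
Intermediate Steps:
d = 5
Y(t, b) = t
z = -144 (z = -8*18 = -144)
F(I) = -44 (F(I) = 2*(-22) = -44)
w(T) = 20*T (w(T) = (5*T)*4 = 20*T)
797 + w(Y(-5, d))*F(z) = 797 + (20*(-5))*(-44) = 797 - 100*(-44) = 797 + 4400 = 5197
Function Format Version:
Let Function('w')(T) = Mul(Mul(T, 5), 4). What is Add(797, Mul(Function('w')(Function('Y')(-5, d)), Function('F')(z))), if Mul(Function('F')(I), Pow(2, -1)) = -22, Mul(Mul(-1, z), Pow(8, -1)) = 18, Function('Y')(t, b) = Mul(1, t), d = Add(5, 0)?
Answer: 5197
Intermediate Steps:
d = 5
Function('Y')(t, b) = t
z = -144 (z = Mul(-8, 18) = -144)
Function('F')(I) = -44 (Function('F')(I) = Mul(2, -22) = -44)
Function('w')(T) = Mul(20, T) (Function('w')(T) = Mul(Mul(5, T), 4) = Mul(20, T))
Add(797, Mul(Function('w')(Function('Y')(-5, d)), Function('F')(z))) = Add(797, Mul(Mul(20, -5), -44)) = Add(797, Mul(-100, -44)) = Add(797, 4400) = 5197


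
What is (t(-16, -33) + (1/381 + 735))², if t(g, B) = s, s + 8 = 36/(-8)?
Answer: 303101999209/580644 ≈ 5.2201e+5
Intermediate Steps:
s = -25/2 (s = -8 + 36/(-8) = -8 + 36*(-⅛) = -8 - 9/2 = -25/2 ≈ -12.500)
t(g, B) = -25/2
(t(-16, -33) + (1/381 + 735))² = (-25/2 + (1/381 + 735))² = (-25/2 + 280036/381)² = (550547/762)² = 303101999209/580644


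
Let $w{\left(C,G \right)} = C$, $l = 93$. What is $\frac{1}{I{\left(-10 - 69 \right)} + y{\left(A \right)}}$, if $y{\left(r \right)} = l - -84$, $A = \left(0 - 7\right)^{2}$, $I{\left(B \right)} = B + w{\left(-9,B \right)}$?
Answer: $\frac{1}{89} \approx 0.011236$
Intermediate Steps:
$I{\left(B \right)} = -9 + B$ ($I{\left(B \right)} = B - 9 = -9 + B$)
$A = 49$ ($A = \left(-7\right)^{2} = 49$)
$y{\left(r \right)} = 177$ ($y{\left(r \right)} = 93 - -84 = 93 + 84 = 177$)
$\frac{1}{I{\left(-10 - 69 \right)} + y{\left(A \right)}} = \frac{1}{\left(-9 - 79\right) + 177} = \frac{1}{-88 + 177} = \frac{1}{89}$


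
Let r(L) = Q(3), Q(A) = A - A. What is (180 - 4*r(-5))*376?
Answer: 67680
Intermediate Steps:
Q(A) = 0
r(L) = 0
(180 - 4*r(-5))*376 = (180 - 4*0)*376 = (180 + 0)*376 = 180*376 = 67680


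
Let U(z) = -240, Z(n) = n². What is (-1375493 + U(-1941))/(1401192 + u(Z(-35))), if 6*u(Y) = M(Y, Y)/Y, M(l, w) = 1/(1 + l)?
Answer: -12396867636300/12626281231201 ≈ -0.98183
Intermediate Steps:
u(Y) = 1/(6*Y*(1 + Y)) (u(Y) = (1/((1 + Y)*Y))/6 = (1/(Y*(1 + Y)))/6 = 1/(6*Y*(1 + Y)))
(-1375493 + U(-1941))/(1401192 + u(Z(-35))) = (-1375493 - 240)/(1401192 + 1/(6*((-35)²)*(1 + (-35)²))) = -1375733/(1401192 + (⅙)/(1225*(1 + 1225))) = -1375733/(1401192 + (⅙)*(1/1225)/1226) = -1375733/(1401192 + (⅙)*(1/1225)*(1/1226)) = -1375733/(1401192 + 1/9011100) = -1375733/12626281231201/9011100 = -1375733*9011100/12626281231201 = -12396867636300/12626281231201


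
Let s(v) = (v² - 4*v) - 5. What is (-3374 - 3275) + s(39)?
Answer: -5289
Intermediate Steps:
s(v) = -5 + v² - 4*v
(-3374 - 3275) + s(39) = (-3374 - 3275) + (-5 + 39² - 4*39) = -6649 + (-5 + 1521 - 156) = -6649 + 1360 = -5289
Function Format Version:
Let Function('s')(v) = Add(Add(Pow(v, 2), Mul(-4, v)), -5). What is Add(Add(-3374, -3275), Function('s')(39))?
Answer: -5289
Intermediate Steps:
Function('s')(v) = Add(-5, Pow(v, 2), Mul(-4, v))
Add(Add(-3374, -3275), Function('s')(39)) = Add(Add(-3374, -3275), Add(-5, Pow(39, 2), Mul(-4, 39))) = Add(-6649, Add(-5, 1521, -156)) = Add(-6649, 1360) = -5289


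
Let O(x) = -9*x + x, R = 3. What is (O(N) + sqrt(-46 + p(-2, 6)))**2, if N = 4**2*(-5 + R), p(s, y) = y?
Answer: 65496 + 1024*I*sqrt(10) ≈ 65496.0 + 3238.2*I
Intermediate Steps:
N = -32 (N = 4**2*(-5 + 3) = 16*(-2) = -32)
O(x) = -8*x
(O(N) + sqrt(-46 + p(-2, 6)))**2 = (-8*(-32) + sqrt(-46 + 6))**2 = (256 + sqrt(-40))**2 = (256 + 2*I*sqrt(10))**2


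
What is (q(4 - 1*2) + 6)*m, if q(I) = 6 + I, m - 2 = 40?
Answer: 588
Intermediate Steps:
m = 42 (m = 2 + 40 = 42)
(q(4 - 1*2) + 6)*m = ((6 + (4 - 1*2)) + 6)*42 = ((6 + (4 - 2)) + 6)*42 = ((6 + 2) + 6)*42 = (8 + 6)*42 = 14*42 = 588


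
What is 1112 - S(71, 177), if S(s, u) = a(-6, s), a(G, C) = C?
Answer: 1041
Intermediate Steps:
S(s, u) = s
1112 - S(71, 177) = 1112 - 1*71 = 1112 - 71 = 1041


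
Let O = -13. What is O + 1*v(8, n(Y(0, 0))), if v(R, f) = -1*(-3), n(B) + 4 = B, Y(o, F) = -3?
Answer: -10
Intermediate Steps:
n(B) = -4 + B
v(R, f) = 3
O + 1*v(8, n(Y(0, 0))) = -13 + 1*3 = -13 + 3 = -10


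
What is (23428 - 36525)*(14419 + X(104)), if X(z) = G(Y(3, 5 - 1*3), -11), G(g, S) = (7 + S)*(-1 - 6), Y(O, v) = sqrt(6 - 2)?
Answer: -189212359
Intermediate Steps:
Y(O, v) = 2 (Y(O, v) = sqrt(4) = 2)
G(g, S) = -49 - 7*S (G(g, S) = (7 + S)*(-7) = -49 - 7*S)
X(z) = 28 (X(z) = -49 - 7*(-11) = -49 + 77 = 28)
(23428 - 36525)*(14419 + X(104)) = (23428 - 36525)*(14419 + 28) = -13097*14447 = -189212359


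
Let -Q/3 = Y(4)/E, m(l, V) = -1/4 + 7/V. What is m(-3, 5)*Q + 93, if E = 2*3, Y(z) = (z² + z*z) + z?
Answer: 723/10 ≈ 72.300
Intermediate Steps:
m(l, V) = -¼ + 7/V (m(l, V) = -1*¼ + 7/V = -¼ + 7/V)
Y(z) = z + 2*z² (Y(z) = (z² + z²) + z = 2*z² + z = z + 2*z²)
E = 6
Q = -18 (Q = -3*4*(1 + 2*4)/6 = -3*4*(1 + 8)/6 = -3*4*9/6 = -108/6 = -3*6 = -18)
m(-3, 5)*Q + 93 = ((¼)*(28 - 1*5)/5)*(-18) + 93 = ((¼)*(⅕)*(28 - 5))*(-18) + 93 = ((¼)*(⅕)*23)*(-18) + 93 = (23/20)*(-18) + 93 = -207/10 + 93 = 723/10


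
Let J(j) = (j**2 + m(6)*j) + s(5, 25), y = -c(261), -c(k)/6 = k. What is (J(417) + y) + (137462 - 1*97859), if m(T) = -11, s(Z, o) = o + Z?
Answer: 210501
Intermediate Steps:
c(k) = -6*k
y = 1566 (y = -(-6)*261 = -1*(-1566) = 1566)
s(Z, o) = Z + o
J(j) = 30 + j**2 - 11*j (J(j) = (j**2 - 11*j) + (5 + 25) = (j**2 - 11*j) + 30 = 30 + j**2 - 11*j)
(J(417) + y) + (137462 - 1*97859) = ((30 + 417**2 - 11*417) + 1566) + (137462 - 1*97859) = ((30 + 173889 - 4587) + 1566) + (137462 - 97859) = (169332 + 1566) + 39603 = 170898 + 39603 = 210501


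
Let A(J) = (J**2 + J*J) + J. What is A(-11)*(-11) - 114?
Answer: -2655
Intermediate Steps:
A(J) = J + 2*J**2 (A(J) = (J**2 + J**2) + J = 2*J**2 + J = J + 2*J**2)
A(-11)*(-11) - 114 = -11*(1 + 2*(-11))*(-11) - 114 = -11*(1 - 22)*(-11) - 114 = -11*(-21)*(-11) - 114 = 231*(-11) - 114 = -2541 - 114 = -2655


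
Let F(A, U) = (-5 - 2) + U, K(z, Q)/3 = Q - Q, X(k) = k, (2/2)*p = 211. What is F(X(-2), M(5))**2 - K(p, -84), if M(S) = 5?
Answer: 4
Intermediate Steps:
p = 211
K(z, Q) = 0 (K(z, Q) = 3*(Q - Q) = 3*0 = 0)
F(A, U) = -7 + U
F(X(-2), M(5))**2 - K(p, -84) = (-7 + 5)**2 - 1*0 = (-2)**2 + 0 = 4 + 0 = 4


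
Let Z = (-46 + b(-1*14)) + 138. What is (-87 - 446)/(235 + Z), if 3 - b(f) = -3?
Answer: -533/333 ≈ -1.6006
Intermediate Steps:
b(f) = 6 (b(f) = 3 - 1*(-3) = 3 + 3 = 6)
Z = 98 (Z = (-46 + 6) + 138 = -40 + 138 = 98)
(-87 - 446)/(235 + Z) = (-87 - 446)/(235 + 98) = -533/333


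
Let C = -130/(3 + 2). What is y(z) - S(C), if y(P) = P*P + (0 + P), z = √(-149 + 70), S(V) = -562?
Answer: 483 + I*√79 ≈ 483.0 + 8.8882*I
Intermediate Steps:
C = -26 (C = -130/5 = -130*⅕ = -26)
z = I*√79 (z = √(-79) = I*√79 ≈ 8.8882*I)
y(P) = P + P² (y(P) = P² + P = P + P²)
y(z) - S(C) = (I*√79)*(1 + I*√79) - 1*(-562) = I*√79*(1 + I*√79) + 562 = 562 + I*√79*(1 + I*√79)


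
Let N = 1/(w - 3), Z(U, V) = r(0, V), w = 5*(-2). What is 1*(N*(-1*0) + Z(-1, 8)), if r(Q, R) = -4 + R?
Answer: 4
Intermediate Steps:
w = -10
Z(U, V) = -4 + V
N = -1/13 (N = 1/(-10 - 3) = 1/(-13) = -1/13 ≈ -0.076923)
1*(N*(-1*0) + Z(-1, 8)) = 1*(-(-1)*0/13 + (-4 + 8)) = 1*(-1/13*0 + 4) = 1*(0 + 4) = 1*4 = 4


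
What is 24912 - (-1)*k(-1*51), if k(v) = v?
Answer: 24861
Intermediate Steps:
24912 - (-1)*k(-1*51) = 24912 - (-1)*(-1*51) = 24912 - (-1)*(-51) = 24912 - 1*51 = 24912 - 51 = 24861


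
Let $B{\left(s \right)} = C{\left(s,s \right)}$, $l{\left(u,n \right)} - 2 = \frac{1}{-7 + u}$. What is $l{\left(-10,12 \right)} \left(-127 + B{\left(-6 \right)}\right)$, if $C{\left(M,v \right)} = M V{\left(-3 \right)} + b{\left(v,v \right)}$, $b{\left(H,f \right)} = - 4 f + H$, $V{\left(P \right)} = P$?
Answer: $- \frac{3003}{17} \approx -176.65$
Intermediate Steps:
$l{\left(u,n \right)} = 2 + \frac{1}{-7 + u}$
$b{\left(H,f \right)} = H - 4 f$
$C{\left(M,v \right)} = - 3 M - 3 v$ ($C{\left(M,v \right)} = M \left(-3\right) + \left(v - 4 v\right) = - 3 M - 3 v$)
$B{\left(s \right)} = - 6 s$ ($B{\left(s \right)} = - 3 s - 3 s = - 6 s$)
$l{\left(-10,12 \right)} \left(-127 + B{\left(-6 \right)}\right) = \frac{-13 + 2 \left(-10\right)}{-7 - 10} \left(-127 - -36\right) = \frac{-13 - 20}{-17} \left(-127 + 36\right) = \left(- \frac{1}{17}\right) \left(-33\right) \left(-91\right) = \frac{33}{17} \left(-91\right) = - \frac{3003}{17}$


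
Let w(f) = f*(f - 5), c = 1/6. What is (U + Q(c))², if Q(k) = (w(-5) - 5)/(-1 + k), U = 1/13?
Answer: 491401/169 ≈ 2907.7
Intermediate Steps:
U = 1/13 ≈ 0.076923
c = ⅙ (c = 1*(⅙) = ⅙ ≈ 0.16667)
w(f) = f*(-5 + f)
Q(k) = 45/(-1 + k) (Q(k) = (-5*(-5 - 5) - 5)/(-1 + k) = (-5*(-10) - 5)/(-1 + k) = (50 - 5)/(-1 + k) = 45/(-1 + k))
(U + Q(c))² = (1/13 + 45/(-1 + ⅙))² = (1/13 + 45/(-⅚))² = (1/13 + 45*(-6/5))² = (1/13 - 54)² = (-701/13)² = 491401/169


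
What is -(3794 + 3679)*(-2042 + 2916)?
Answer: -6531402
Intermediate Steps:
-(3794 + 3679)*(-2042 + 2916) = -7473*874 = -1*6531402 = -6531402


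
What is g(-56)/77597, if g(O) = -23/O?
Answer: 23/4345432 ≈ 5.2929e-6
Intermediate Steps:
g(-56)/77597 = -23/(-56)/77597 = -23*(-1/56)*(1/77597) = (23/56)*(1/77597) = 23/4345432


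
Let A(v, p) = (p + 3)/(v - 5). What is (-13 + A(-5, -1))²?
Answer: 4356/25 ≈ 174.24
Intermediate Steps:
A(v, p) = (3 + p)/(-5 + v)
(-13 + A(-5, -1))² = (-13 + (3 - 1)/(-5 - 5))² = (-13 + 2/(-10))² = (-13 - ⅒*2)² = (-13 - ⅕)² = (-66/5)² = 4356/25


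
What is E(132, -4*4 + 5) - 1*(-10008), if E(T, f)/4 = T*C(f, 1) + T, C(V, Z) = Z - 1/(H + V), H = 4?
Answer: 77976/7 ≈ 11139.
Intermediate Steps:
C(V, Z) = Z - 1/(4 + V)
E(T, f) = 4*T + 4*T*(3 + f)/(4 + f) (E(T, f) = 4*(T*((-1 + 4*1 + f*1)/(4 + f)) + T) = 4*(T*((-1 + 4 + f)/(4 + f)) + T) = 4*(T*((3 + f)/(4 + f)) + T) = 4*(T*(3 + f)/(4 + f) + T) = 4*(T + T*(3 + f)/(4 + f)) = 4*T + 4*T*(3 + f)/(4 + f))
E(132, -4*4 + 5) - 1*(-10008) = 4*132*(7 + 2*(-4*4 + 5))/(4 + (-4*4 + 5)) - 1*(-10008) = 4*132*(7 + 2*(-16 + 5))/(4 + (-16 + 5)) + 10008 = 4*132*(7 + 2*(-11))/(4 - 11) + 10008 = 4*132*(7 - 22)/(-7) + 10008 = 4*132*(-⅐)*(-15) + 10008 = 7920/7 + 10008 = 77976/7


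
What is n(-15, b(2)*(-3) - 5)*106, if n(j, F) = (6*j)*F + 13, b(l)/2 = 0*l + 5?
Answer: 335278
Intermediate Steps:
b(l) = 10 (b(l) = 2*(0*l + 5) = 2*(0 + 5) = 2*5 = 10)
n(j, F) = 13 + 6*F*j (n(j, F) = 6*F*j + 13 = 13 + 6*F*j)
n(-15, b(2)*(-3) - 5)*106 = (13 + 6*(10*(-3) - 5)*(-15))*106 = (13 + 6*(-30 - 5)*(-15))*106 = (13 + 6*(-35)*(-15))*106 = (13 + 3150)*106 = 3163*106 = 335278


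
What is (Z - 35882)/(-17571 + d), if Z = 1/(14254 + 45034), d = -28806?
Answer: 709124005/916533192 ≈ 0.77370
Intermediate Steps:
Z = 1/59288 ≈ 1.6867e-5
(Z - 35882)/(-17571 + d) = (1/59288 - 35882)/(-17571 - 28806) = -2127372015/59288/(-46377) = -2127372015/59288*(-1/46377) = 709124005/916533192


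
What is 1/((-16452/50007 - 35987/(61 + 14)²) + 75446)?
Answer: 93763125/7073422013947 ≈ 1.3256e-5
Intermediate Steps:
1/((-16452/50007 - 35987/(61 + 14)²) + 75446) = 1/((-16452*1/50007 - 35987/(75²)) + 75446) = 1/((-5484/16669 - 35987/5625) + 75446) = 1/(-630714803/93763125 + 75446) = 1/(7073422013947/93763125) = 93763125/7073422013947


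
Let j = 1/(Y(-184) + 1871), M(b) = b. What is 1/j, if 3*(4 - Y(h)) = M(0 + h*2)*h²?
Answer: 12464633/3 ≈ 4.1549e+6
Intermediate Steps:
Y(h) = 4 - 2*h³/3 (Y(h) = 4 - (0 + h*2)*h²/3 = 4 - (0 + 2*h)*h²/3 = 4 - 2*h*h²/3 = 4 - 2*h³/3)
j = 3/12464633 (j = 1/((4 - ⅔*(-184)³) + 1871) = 1/((4 - ⅔*(-6229504)) + 1871) = 1/((4 + 12459008/3) + 1871) = 1/(12459020/3 + 1871) = 1/(12464633/3) = 3/12464633 ≈ 2.4068e-7)
1/j = 1/(3/12464633) = 12464633/3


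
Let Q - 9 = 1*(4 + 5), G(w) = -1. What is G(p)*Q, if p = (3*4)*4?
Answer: -18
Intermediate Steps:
p = 48 (p = 12*4 = 48)
Q = 18 (Q = 9 + 1*(4 + 5) = 9 + 1*9 = 9 + 9 = 18)
G(p)*Q = -1*18 = -18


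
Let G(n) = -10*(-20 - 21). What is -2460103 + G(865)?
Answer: -2459693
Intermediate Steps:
G(n) = 410 (G(n) = -10*(-41) = 410)
-2460103 + G(865) = -2460103 + 410 = -2459693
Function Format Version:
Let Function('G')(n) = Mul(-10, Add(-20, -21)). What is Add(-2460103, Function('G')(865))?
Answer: -2459693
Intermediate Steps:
Function('G')(n) = 410 (Function('G')(n) = Mul(-10, -41) = 410)
Add(-2460103, Function('G')(865)) = Add(-2460103, 410) = -2459693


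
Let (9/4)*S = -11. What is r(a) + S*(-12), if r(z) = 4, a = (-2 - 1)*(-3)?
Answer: 188/3 ≈ 62.667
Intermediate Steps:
a = 9 (a = -3*(-3) = 9)
S = -44/9 (S = (4/9)*(-11) = -44/9 ≈ -4.8889)
r(a) + S*(-12) = 4 - 44/9*(-12) = 4 + 176/3 = 188/3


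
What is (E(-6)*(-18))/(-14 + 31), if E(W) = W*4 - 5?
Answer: 522/17 ≈ 30.706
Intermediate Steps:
E(W) = -5 + 4*W (E(W) = 4*W - 5 = -5 + 4*W)
(E(-6)*(-18))/(-14 + 31) = ((-5 + 4*(-6))*(-18))/(-14 + 31) = ((-5 - 24)*(-18))/17 = -29*(-18)*(1/17) = 522*(1/17) = 522/17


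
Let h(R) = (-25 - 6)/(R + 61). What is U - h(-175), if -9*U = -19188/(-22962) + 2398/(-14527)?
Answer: -6586966697/19013431518 ≈ -0.34644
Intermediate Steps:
U = -37280200/500353461 (U = -(-19188/(-22962) + 2398/(-14527))/9 = -(-19188*(-1/22962) + 2398*(-1/14527))/9 = -(3198/3827 - 2398/14527)/9 = -1/9*37280200/55594829 = -37280200/500353461 ≈ -0.074508)
h(R) = -31/(61 + R)
U - h(-175) = -37280200/500353461 - (-31)/(61 - 175) = -37280200/500353461 - (-31)/(-114) = -37280200/500353461 - (-31)*(-1)/114 = -37280200/500353461 - 1*31/114 = -37280200/500353461 - 31/114 = -6586966697/19013431518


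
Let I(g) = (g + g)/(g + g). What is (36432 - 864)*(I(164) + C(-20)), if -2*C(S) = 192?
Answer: -3378960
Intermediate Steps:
I(g) = 1 (I(g) = (2*g)/((2*g)) = (2*g)*(1/(2*g)) = 1)
C(S) = -96 (C(S) = -½*192 = -96)
(36432 - 864)*(I(164) + C(-20)) = (36432 - 864)*(1 - 96) = 35568*(-95) = -3378960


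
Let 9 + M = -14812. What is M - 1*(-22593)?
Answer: 7772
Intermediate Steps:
M = -14821 (M = -9 - 14812 = -14821)
M - 1*(-22593) = -14821 - 1*(-22593) = -14821 + 22593 = 7772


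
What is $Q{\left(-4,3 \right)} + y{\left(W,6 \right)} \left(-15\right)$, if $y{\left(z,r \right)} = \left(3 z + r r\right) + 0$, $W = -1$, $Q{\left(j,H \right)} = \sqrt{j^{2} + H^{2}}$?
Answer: $-490$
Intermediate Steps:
$Q{\left(j,H \right)} = \sqrt{H^{2} + j^{2}}$
$y{\left(z,r \right)} = r^{2} + 3 z$ ($y{\left(z,r \right)} = \left(3 z + r^{2}\right) + 0 = \left(r^{2} + 3 z\right) + 0 = r^{2} + 3 z$)
$Q{\left(-4,3 \right)} + y{\left(W,6 \right)} \left(-15\right) = \sqrt{3^{2} + \left(-4\right)^{2}} + \left(6^{2} + 3 \left(-1\right)\right) \left(-15\right) = \sqrt{9 + 16} + \left(36 - 3\right) \left(-15\right) = \sqrt{25} + 33 \left(-15\right) = 5 - 495 = -490$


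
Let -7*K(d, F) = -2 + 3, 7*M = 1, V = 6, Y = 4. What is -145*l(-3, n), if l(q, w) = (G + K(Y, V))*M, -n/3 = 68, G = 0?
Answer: 145/49 ≈ 2.9592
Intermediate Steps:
n = -204 (n = -3*68 = -204)
M = ⅐ (M = (⅐)*1 = ⅐ ≈ 0.14286)
K(d, F) = -⅐ (K(d, F) = -(-2 + 3)/7 = -⅐*1 = -⅐)
l(q, w) = -1/49 (l(q, w) = (0 - ⅐)*(⅐) = -⅐*⅐ = -1/49)
-145*l(-3, n) = -145*(-1/49) = 145/49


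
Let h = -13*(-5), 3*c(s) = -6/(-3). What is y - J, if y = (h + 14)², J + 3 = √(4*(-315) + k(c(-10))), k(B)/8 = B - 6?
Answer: 6244 - 2*I*√2931/3 ≈ 6244.0 - 36.092*I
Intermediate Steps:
c(s) = ⅔ (c(s) = (-6/(-3))/3 = (-6*(-⅓))/3 = (⅓)*2 = ⅔)
k(B) = -48 + 8*B (k(B) = 8*(B - 6) = 8*(-6 + B) = -48 + 8*B)
h = 65
J = -3 + 2*I*√2931/3 (J = -3 + √(4*(-315) + (-48 + 8*(⅔))) = -3 + √(-1260 + (-48 + 16/3)) = -3 + √(-1260 - 128/3) = -3 + √(-3908/3) = -3 + 2*I*√2931/3 ≈ -3.0 + 36.092*I)
y = 6241 (y = (65 + 14)² = 79² = 6241)
y - J = 6241 - (-3 + 2*I*√2931/3) = 6241 + (3 - 2*I*√2931/3) = 6244 - 2*I*√2931/3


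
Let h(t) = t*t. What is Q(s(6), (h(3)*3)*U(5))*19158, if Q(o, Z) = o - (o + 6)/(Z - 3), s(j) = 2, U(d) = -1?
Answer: 217124/5 ≈ 43425.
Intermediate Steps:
h(t) = t²
Q(o, Z) = o - (6 + o)/(-3 + Z)
Q(s(6), (h(3)*3)*U(5))*19158 = ((-6 - 4*2 + ((3²*3)*(-1))*2)/(-3 + (3²*3)*(-1)))*19158 = ((-6 - 8 + ((9*3)*(-1))*2)/(-3 + (9*3)*(-1)))*19158 = ((-6 - 8 + (27*(-1))*2)/(-3 + 27*(-1)))*19158 = ((-6 - 8 - 27*2)/(-3 - 27))*19158 = ((-6 - 8 - 54)/(-30))*19158 = -1/30*(-68)*19158 = (34/15)*19158 = 217124/5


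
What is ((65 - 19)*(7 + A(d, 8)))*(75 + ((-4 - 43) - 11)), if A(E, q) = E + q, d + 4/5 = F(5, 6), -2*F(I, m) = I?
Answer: 45747/5 ≈ 9149.4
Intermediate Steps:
F(I, m) = -I/2
d = -33/10 (d = -⅘ - ½*5 = -⅘ - 5/2 = -33/10 ≈ -3.3000)
((65 - 19)*(7 + A(d, 8)))*(75 + ((-4 - 43) - 11)) = ((65 - 19)*(7 + (-33/10 + 8)))*(75 + ((-4 - 43) - 11)) = (46*(7 + 47/10))*(75 + (-47 - 11)) = (46*(117/10))*(75 - 58) = (2691/5)*17 = 45747/5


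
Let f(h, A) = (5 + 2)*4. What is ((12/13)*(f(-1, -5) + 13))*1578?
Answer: 776376/13 ≈ 59721.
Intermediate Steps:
f(h, A) = 28 (f(h, A) = 7*4 = 28)
((12/13)*(f(-1, -5) + 13))*1578 = ((12/13)*(28 + 13))*1578 = ((12*(1/13))*41)*1578 = ((12/13)*41)*1578 = (492/13)*1578 = 776376/13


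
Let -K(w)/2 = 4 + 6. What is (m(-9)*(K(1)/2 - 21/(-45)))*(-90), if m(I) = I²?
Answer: 69498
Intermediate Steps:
K(w) = -20 (K(w) = -2*(4 + 6) = -2*10 = -20)
(m(-9)*(K(1)/2 - 21/(-45)))*(-90) = ((-9)²*(-20/2 - 21/(-45)))*(-90) = (81*(-20*½ - 21*(-1/45)))*(-90) = (81*(-10 + 7/15))*(-90) = (81*(-143/15))*(-90) = -3861/5*(-90) = 69498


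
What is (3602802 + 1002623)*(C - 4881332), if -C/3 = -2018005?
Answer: 5400703605275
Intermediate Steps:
C = 6054015 (C = -3*(-2018005) = 6054015)
(3602802 + 1002623)*(C - 4881332) = (3602802 + 1002623)*(6054015 - 4881332) = 4605425*1172683 = 5400703605275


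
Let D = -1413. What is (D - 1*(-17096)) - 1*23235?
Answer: -7552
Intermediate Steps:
(D - 1*(-17096)) - 1*23235 = (-1413 - 1*(-17096)) - 1*23235 = (-1413 + 17096) - 23235 = 15683 - 23235 = -7552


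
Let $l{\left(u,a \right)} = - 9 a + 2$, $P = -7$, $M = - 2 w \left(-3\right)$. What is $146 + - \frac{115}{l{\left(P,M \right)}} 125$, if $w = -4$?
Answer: $\frac{17453}{218} \approx 80.06$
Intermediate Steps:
$M = -24$ ($M = \left(-2\right) \left(-4\right) \left(-3\right) = 8 \left(-3\right) = -24$)
$l{\left(u,a \right)} = 2 - 9 a$
$146 + - \frac{115}{l{\left(P,M \right)}} 125 = 146 + - \frac{115}{2 - -216} \cdot 125 = 146 + - \frac{115}{2 + 216} \cdot 125 = 146 + - \frac{115}{218} \cdot 125 = 146 + \left(-115\right) \frac{1}{218} \cdot 125 = 146 - \frac{14375}{218} = \frac{17453}{218}$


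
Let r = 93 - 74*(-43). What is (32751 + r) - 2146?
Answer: 33880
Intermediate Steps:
r = 3275 (r = 93 + 3182 = 3275)
(32751 + r) - 2146 = (32751 + 3275) - 2146 = 36026 - 2146 = 33880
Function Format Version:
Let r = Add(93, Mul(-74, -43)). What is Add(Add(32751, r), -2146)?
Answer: 33880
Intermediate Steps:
r = 3275 (r = Add(93, 3182) = 3275)
Add(Add(32751, r), -2146) = Add(Add(32751, 3275), -2146) = Add(36026, -2146) = 33880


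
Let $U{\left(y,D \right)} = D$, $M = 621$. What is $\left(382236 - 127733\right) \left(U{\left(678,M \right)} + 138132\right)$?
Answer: $35313054759$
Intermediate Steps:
$\left(382236 - 127733\right) \left(U{\left(678,M \right)} + 138132\right) = \left(382236 - 127733\right) \left(621 + 138132\right) = \left(382236 - 127733\right) 138753 = 254503 \cdot 138753 = 35313054759$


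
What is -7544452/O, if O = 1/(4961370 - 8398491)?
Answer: 25931194402692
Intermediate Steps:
O = -1/3437121 (O = 1/(-3437121) = -1/3437121 ≈ -2.9094e-7)
-7544452/O = -7544452/(-1/3437121) = -7544452*(-3437121) = 25931194402692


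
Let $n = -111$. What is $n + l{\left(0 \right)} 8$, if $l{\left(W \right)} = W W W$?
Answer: $-111$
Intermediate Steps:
$l{\left(W \right)} = W^{3}$ ($l{\left(W \right)} = W^{2} W = W^{3}$)
$n + l{\left(0 \right)} 8 = -111 + 0^{3} \cdot 8 = -111 + 0 \cdot 8 = -111 + 0 = -111$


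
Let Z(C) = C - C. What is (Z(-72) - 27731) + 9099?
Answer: -18632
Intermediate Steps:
Z(C) = 0
(Z(-72) - 27731) + 9099 = (0 - 27731) + 9099 = -27731 + 9099 = -18632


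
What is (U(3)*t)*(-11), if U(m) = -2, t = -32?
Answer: -704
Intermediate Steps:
(U(3)*t)*(-11) = -2*(-32)*(-11) = 64*(-11) = -704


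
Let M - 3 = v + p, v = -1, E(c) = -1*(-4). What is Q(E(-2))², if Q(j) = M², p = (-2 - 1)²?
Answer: 14641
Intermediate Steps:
p = 9 (p = (-3)² = 9)
E(c) = 4
M = 11 (M = 3 + (-1 + 9) = 3 + 8 = 11)
Q(j) = 121 (Q(j) = 11² = 121)
Q(E(-2))² = 121² = 14641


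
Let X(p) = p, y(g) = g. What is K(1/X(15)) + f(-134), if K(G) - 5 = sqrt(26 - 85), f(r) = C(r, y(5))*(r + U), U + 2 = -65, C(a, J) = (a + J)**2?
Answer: -3344836 + I*sqrt(59) ≈ -3.3448e+6 + 7.6811*I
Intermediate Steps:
C(a, J) = (J + a)**2
U = -67 (U = -2 - 65 = -67)
f(r) = (5 + r)**2*(-67 + r) (f(r) = (5 + r)**2*(r - 67) = (5 + r)**2*(-67 + r))
K(G) = 5 + I*sqrt(59) (K(G) = 5 + sqrt(26 - 85) = 5 + sqrt(-59) = 5 + I*sqrt(59))
K(1/X(15)) + f(-134) = (5 + I*sqrt(59)) + (5 - 134)**2*(-67 - 134) = (5 + I*sqrt(59)) + (-129)**2*(-201) = (5 + I*sqrt(59)) + 16641*(-201) = (5 + I*sqrt(59)) - 3344841 = -3344836 + I*sqrt(59)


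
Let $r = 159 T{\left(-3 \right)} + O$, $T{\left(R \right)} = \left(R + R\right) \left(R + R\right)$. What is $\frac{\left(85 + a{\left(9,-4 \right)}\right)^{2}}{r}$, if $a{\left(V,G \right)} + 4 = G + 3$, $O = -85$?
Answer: $\frac{6400}{5639} \approx 1.135$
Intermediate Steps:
$a{\left(V,G \right)} = -1 + G$ ($a{\left(V,G \right)} = -4 + \left(G + 3\right) = -4 + \left(3 + G\right) = -1 + G$)
$T{\left(R \right)} = 4 R^{2}$ ($T{\left(R \right)} = 2 R 2 R = 4 R^{2}$)
$r = 5639$ ($r = 159 \cdot 4 \left(-3\right)^{2} - 85 = 159 \cdot 4 \cdot 9 - 85 = 159 \cdot 36 - 85 = 5724 - 85 = 5639$)
$\frac{\left(85 + a{\left(9,-4 \right)}\right)^{2}}{r} = \frac{\left(85 - 5\right)^{2}}{5639} = \left(85 - 5\right)^{2} \cdot \frac{1}{5639} = 80^{2} \cdot \frac{1}{5639} = 6400 \cdot \frac{1}{5639} = \frac{6400}{5639}$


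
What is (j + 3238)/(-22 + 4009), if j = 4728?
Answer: 7966/3987 ≈ 1.9980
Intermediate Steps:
(j + 3238)/(-22 + 4009) = (4728 + 3238)/(-22 + 4009) = 7966/3987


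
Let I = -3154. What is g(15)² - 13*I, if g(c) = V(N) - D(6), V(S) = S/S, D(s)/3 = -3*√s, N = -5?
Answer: 41489 + 18*√6 ≈ 41533.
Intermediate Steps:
D(s) = -9*√s (D(s) = 3*(-3*√s) = -9*√s)
V(S) = 1
g(c) = 1 + 9*√6 (g(c) = 1 - (-9)*√6 = 1 + 9*√6)
g(15)² - 13*I = (1 + 9*√6)² - 13*(-3154) = (1 + 9*√6)² - 1*(-41002) = (1 + 9*√6)² + 41002 = 41002 + (1 + 9*√6)²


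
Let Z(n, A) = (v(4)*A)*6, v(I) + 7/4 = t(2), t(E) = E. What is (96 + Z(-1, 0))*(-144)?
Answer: -13824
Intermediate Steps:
v(I) = 1/4 (v(I) = -7/4 + 2 = 1/4)
Z(n, A) = 3*A/2 (Z(n, A) = (A/4)*6 = 3*A/2)
(96 + Z(-1, 0))*(-144) = (96 + (3/2)*0)*(-144) = (96 + 0)*(-144) = 96*(-144) = -13824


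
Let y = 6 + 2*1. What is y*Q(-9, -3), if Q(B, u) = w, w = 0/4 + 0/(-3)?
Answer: 0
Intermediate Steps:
w = 0 (w = 0*(¼) + 0*(-⅓) = 0 + 0 = 0)
Q(B, u) = 0
y = 8 (y = 6 + 2 = 8)
y*Q(-9, -3) = 8*0 = 0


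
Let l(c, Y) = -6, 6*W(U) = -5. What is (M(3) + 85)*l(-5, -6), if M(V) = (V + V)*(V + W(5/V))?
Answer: -588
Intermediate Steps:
W(U) = -⅚ (W(U) = (⅙)*(-5) = -⅚)
M(V) = 2*V*(-⅚ + V) (M(V) = (V + V)*(V - ⅚) = (2*V)*(-⅚ + V) = 2*V*(-⅚ + V))
(M(3) + 85)*l(-5, -6) = ((⅓)*3*(-5 + 6*3) + 85)*(-6) = ((⅓)*3*(-5 + 18) + 85)*(-6) = ((⅓)*3*13 + 85)*(-6) = (13 + 85)*(-6) = 98*(-6) = -588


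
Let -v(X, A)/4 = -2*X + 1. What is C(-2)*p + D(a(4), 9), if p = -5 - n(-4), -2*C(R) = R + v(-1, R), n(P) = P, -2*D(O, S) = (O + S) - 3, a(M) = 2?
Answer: -11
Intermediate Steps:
v(X, A) = -4 + 8*X (v(X, A) = -4*(-2*X + 1) = -4*(1 - 2*X) = -4 + 8*X)
D(O, S) = 3/2 - O/2 - S/2 (D(O, S) = -((O + S) - 3)/2 = -(-3 + O + S)/2 = 3/2 - O/2 - S/2)
C(R) = 6 - R/2 (C(R) = -(R + (-4 + 8*(-1)))/2 = -(R + (-4 - 8))/2 = -(R - 12)/2 = -(-12 + R)/2 = 6 - R/2)
p = -1 (p = -5 - 1*(-4) = -5 + 4 = -1)
C(-2)*p + D(a(4), 9) = (6 - 1/2*(-2))*(-1) + (3/2 - 1/2*2 - 1/2*9) = (6 + 1)*(-1) + (3/2 - 1 - 9/2) = 7*(-1) - 4 = -7 - 4 = -11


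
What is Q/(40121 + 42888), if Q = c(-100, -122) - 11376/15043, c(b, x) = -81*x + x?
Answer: 146808304/1248704387 ≈ 0.11757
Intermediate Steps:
c(b, x) = -80*x
Q = 146808304/15043 (Q = -80*(-122) - 11376/15043 = 9760 - 11376*1/15043 = 9760 - 11376/15043 = 146808304/15043 ≈ 9759.3)
Q/(40121 + 42888) = 146808304/(15043*(40121 + 42888)) = (146808304/15043)/83009 = (146808304/15043)*(1/83009) = 146808304/1248704387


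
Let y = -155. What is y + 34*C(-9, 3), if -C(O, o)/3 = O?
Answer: 763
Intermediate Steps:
C(O, o) = -3*O
y + 34*C(-9, 3) = -155 + 34*(-3*(-9)) = -155 + 34*27 = -155 + 918 = 763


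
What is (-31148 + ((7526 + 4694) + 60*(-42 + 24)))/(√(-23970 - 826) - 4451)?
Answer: 89055608/19836197 + 40016*I*√6199/19836197 ≈ 4.4895 + 0.15883*I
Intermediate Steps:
(-31148 + ((7526 + 4694) + 60*(-42 + 24)))/(√(-23970 - 826) - 4451) = (-31148 + (12220 + 60*(-18)))/(√(-24796) - 4451) = (-31148 + (12220 - 1080))/(2*I*√6199 - 4451) = (-31148 + 11140)/(-4451 + 2*I*√6199) = -20008/(-4451 + 2*I*√6199)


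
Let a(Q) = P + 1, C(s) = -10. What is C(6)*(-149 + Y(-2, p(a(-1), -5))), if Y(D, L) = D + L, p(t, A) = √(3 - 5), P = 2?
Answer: 1510 - 10*I*√2 ≈ 1510.0 - 14.142*I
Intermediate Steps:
a(Q) = 3 (a(Q) = 2 + 1 = 3)
p(t, A) = I*√2 (p(t, A) = √(-2) = I*√2)
C(6)*(-149 + Y(-2, p(a(-1), -5))) = -10*(-149 + (-2 + I*√2)) = -10*(-151 + I*√2) = 1510 - 10*I*√2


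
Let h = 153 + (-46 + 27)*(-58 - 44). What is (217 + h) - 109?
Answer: 2199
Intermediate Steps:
h = 2091 (h = 153 - 19*(-102) = 153 + 1938 = 2091)
(217 + h) - 109 = (217 + 2091) - 109 = 2308 - 109 = 2199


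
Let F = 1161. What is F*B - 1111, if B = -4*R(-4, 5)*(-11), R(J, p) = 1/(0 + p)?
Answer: 45529/5 ≈ 9105.8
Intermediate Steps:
R(J, p) = 1/p
B = 44/5 (B = -4/5*(-11) = 44/5 ≈ 8.8000)
F*B - 1111 = 1161*(44/5) - 1111 = 51084/5 - 1111 = 45529/5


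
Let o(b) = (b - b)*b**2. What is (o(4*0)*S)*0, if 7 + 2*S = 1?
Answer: 0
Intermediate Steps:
S = -3 (S = -7/2 + (1/2)*1 = -7/2 + 1/2 = -3)
o(b) = 0 (o(b) = 0*b**2 = 0)
(o(4*0)*S)*0 = (0*(-3))*0 = 0*0 = 0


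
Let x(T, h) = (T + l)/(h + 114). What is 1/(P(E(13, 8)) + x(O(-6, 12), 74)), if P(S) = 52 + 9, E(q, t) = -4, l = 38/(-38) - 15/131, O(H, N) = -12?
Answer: 12314/750295 ≈ 0.016412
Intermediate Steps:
l = -146/131 (l = 38*(-1/38) - 15*1/131 = -1 - 15/131 = -146/131 ≈ -1.1145)
P(S) = 61
x(T, h) = (-146/131 + T)/(114 + h) (x(T, h) = (T - 146/131)/(h + 114) = (-146/131 + T)/(114 + h))
1/(P(E(13, 8)) + x(O(-6, 12), 74)) = 1/(61 + (-146/131 - 12)/(114 + 74)) = 1/(61 - 1718/131/188) = 1/(61 + (1/188)*(-1718/131)) = 1/(61 - 859/12314) = 1/(750295/12314) = 12314/750295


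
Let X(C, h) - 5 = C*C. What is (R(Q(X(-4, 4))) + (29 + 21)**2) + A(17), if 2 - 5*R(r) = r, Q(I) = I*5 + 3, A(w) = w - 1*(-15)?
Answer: 12554/5 ≈ 2510.8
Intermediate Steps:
A(w) = 15 + w (A(w) = w + 15 = 15 + w)
X(C, h) = 5 + C**2 (X(C, h) = 5 + C*C = 5 + C**2)
Q(I) = 3 + 5*I (Q(I) = 5*I + 3 = 3 + 5*I)
R(r) = 2/5 - r/5
(R(Q(X(-4, 4))) + (29 + 21)**2) + A(17) = ((2/5 - (3 + 5*(5 + (-4)**2))/5) + (29 + 21)**2) + (15 + 17) = ((2/5 - (3 + 5*(5 + 16))/5) + 50**2) + 32 = ((2/5 - (3 + 5*21)/5) + 2500) + 32 = ((2/5 - (3 + 105)/5) + 2500) + 32 = ((2/5 - 1/5*108) + 2500) + 32 = ((2/5 - 108/5) + 2500) + 32 = (-106/5 + 2500) + 32 = 12394/5 + 32 = 12554/5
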